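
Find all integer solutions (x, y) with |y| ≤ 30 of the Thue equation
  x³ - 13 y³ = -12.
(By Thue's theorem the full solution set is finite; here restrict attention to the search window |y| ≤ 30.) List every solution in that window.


The equation is x³ - 13y³ = -12. For fixed y, x³ = 13·y³ − 12, so a solution requires the RHS to be a perfect cube.
Strategy: iterate y from -30 to 30, compute RHS = 13·y³ − 12, and check whether it is a (positive or negative) perfect cube.
Check small values of y:
  y = 0: RHS = -12 is not a perfect cube.
  y = 1: RHS = 1 = (1)³ ⇒ x = 1 works.
  y = -1: RHS = -25 is not a perfect cube.
  y = 2: RHS = 92 is not a perfect cube.
  y = -2: RHS = -116 is not a perfect cube.
  y = 3: RHS = 339 is not a perfect cube.
  y = -3: RHS = -363 is not a perfect cube.
Continuing the search up to |y| = 30 finds no further solutions beyond those listed.
Collected solutions: (1, 1).

Solutions (with |y| ≤ 30): (1, 1).


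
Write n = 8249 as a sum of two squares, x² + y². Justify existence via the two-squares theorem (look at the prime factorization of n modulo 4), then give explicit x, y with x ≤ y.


Step 1: Factor n = 8249 = 73 · 113.
Step 2: Check the mod-4 condition on each prime factor: 73 ≡ 1 (mod 4), exponent 1; 113 ≡ 1 (mod 4), exponent 1.
All primes ≡ 3 (mod 4) appear to even exponent (or don't appear), so by the two-squares theorem n IS expressible as a sum of two squares.
Step 3: Build a representation. Here n = 73 · 113 is a product of primes ≡ 1 (mod 4). Each prime p ≡ 1 (mod 4) is itself a sum of two squares; find a² by testing p − a² for a perfect square:
  73: 73 − 1² = 72, 73 − 2² = 69, 73 − 3² = 64 = 8² ⇒ 73 = 3² + 8².
  113: 113 − 1² = 112, 113 − 2² = 109, 113 − 3² = 104, 113 − 4² = 97, 113 − 5² = 88, 113 − 6² = 77, 113 − 7² = 64 = 8² ⇒ 113 = 7² + 8².
  Combine using the Brahmagupta–Fibonacci identity (a² + b²)(c² + d²) = (ac − bd)² + (ad + bc)² = (ac + bd)² + (ad − bc)²:
  73 · 113 = 8249: from (3² + 8²)(7² + 8²), take (3·7 − 8·8, 3·8 + 8·7) = (21 − 64, 24 + 56) = (-43, 80); dropping signs (only squares matter) gives (43, 80); check 43² + 80² = 1849 + 6400 = 8249 ✓.
Step 4: Order so x ≤ y and verify: 43² + 80² = 1849 + 6400 = 8249 = n. ✓

n = 8249 = 43² + 80² (one valid representation with x ≤ y).


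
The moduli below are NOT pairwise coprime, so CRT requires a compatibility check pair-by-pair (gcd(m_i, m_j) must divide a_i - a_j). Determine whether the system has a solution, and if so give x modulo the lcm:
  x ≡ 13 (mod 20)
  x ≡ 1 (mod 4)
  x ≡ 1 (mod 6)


Moduli 20, 4, 6 are not pairwise coprime, so CRT works modulo lcm(m_i) when all pairwise compatibility conditions hold.
Pairwise compatibility: gcd(m_i, m_j) must divide a_i - a_j for every pair.
Merge one congruence at a time:
  Start: x ≡ 13 (mod 20).
  Combine with x ≡ 1 (mod 4): gcd(20, 4) = 4; 1 - 13 = -12, which IS divisible by 4, so compatible.
    Write x = 13 + 20·t and substitute into x ≡ 1 (mod 4): 20·t ≡ 1 − 13 = -12 (mod 4).
    Divide the congruence (and modulus) by g = 4: 5·t ≡ -3 (mod 1).
    Modulo 1 every t works; take t = 0.
    Then x = 13 + 20·0 = 13, valid modulo lcm(20, 4) = 20: x ≡ 13 (mod 20).
  Combine with x ≡ 1 (mod 6): gcd(20, 6) = 2; 1 - 13 = -12, which IS divisible by 2, so compatible.
    Write x = 13 + 20·t and substitute into x ≡ 1 (mod 6): 20·t ≡ 1 − 13 = -12 (mod 6).
    Divide the congruence (and modulus) by g = 2: 10·t ≡ -6 (mod 3).
    Reduce coefficients mod 3: 1·t ≡ 0 (mod 3).
    So t ≡ 0 (mod 3).
    Then x = 13 + 20·0 = 13, valid modulo lcm(20, 6) = 60: x ≡ 13 (mod 60).
Verify: 13 mod 20 = 13, 13 mod 4 = 1, 13 mod 6 = 1.

x ≡ 13 (mod 60).


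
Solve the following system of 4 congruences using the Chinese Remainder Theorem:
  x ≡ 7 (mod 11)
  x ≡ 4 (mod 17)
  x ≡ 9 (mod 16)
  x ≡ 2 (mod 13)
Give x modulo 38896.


Product of moduli M = 11 · 17 · 16 · 13 = 38896.
Merge one congruence at a time:
  Start: x ≡ 7 (mod 11).
  Combine with x ≡ 4 (mod 17); new modulus lcm = 187.
    Write x = 7 + 11·t and substitute into x ≡ 4 (mod 17): 11·t ≡ 4 − 7 = -3 (mod 17).
    Reduce coefficients mod 17: 11·t ≡ 14 (mod 17).
    The inverse of 11 mod 17 is 14 (since 11·14 = 154 = 9·17 + 1), so t ≡ 14·14 = 196 ≡ 9 (mod 17).
    Then x = 7 + 11·9 = 106, valid modulo lcm(11, 17) = 187: x ≡ 106 (mod 187).
  Combine with x ≡ 9 (mod 16); new modulus lcm = 2992.
    Write x = 106 + 187·t and substitute into x ≡ 9 (mod 16): 187·t ≡ 9 − 106 = -97 (mod 16).
    Reduce coefficients mod 16: 11·t ≡ 15 (mod 16).
    The inverse of 11 mod 16 is 3 (since 11·3 = 33 = 2·16 + 1), so t ≡ 3·15 = 45 ≡ 13 (mod 16).
    Then x = 106 + 187·13 = 2537, valid modulo lcm(187, 16) = 2992: x ≡ 2537 (mod 2992).
  Combine with x ≡ 2 (mod 13); new modulus lcm = 38896.
    Write x = 2537 + 2992·t and substitute into x ≡ 2 (mod 13): 2992·t ≡ 2 − 2537 = -2535 (mod 13).
    Reduce coefficients mod 13: 2·t ≡ 0 (mod 13).
    The inverse of 2 mod 13 is 7 (since 2·7 = 14 = 1·13 + 1), so t ≡ 7·0 = 0 ≡ 0 (mod 13).
    Then x = 2537 + 2992·0 = 2537, valid modulo lcm(2992, 13) = 38896: x ≡ 2537 (mod 38896).
Verify against each original: 2537 mod 11 = 7, 2537 mod 17 = 4, 2537 mod 16 = 9, 2537 mod 13 = 2.

x ≡ 2537 (mod 38896).


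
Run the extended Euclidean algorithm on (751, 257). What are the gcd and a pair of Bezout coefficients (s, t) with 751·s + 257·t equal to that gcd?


Euclidean algorithm on (751, 257) — divide until remainder is 0:
  751 = 2 · 257 + 237
  257 = 1 · 237 + 20
  237 = 11 · 20 + 17
  20 = 1 · 17 + 3
  17 = 5 · 3 + 2
  3 = 1 · 2 + 1
  2 = 2 · 1 + 0
gcd(751, 257) = 1.
Track Bezout coefficients alongside the remainders: start with r₀ = 751 = a·1 + b·0 (s = 1, t = 0) and r₁ = 257 = a·0 + b·1 (s = 0, t = 1); each new remainder r_{k+1} = r_{k-1} − q_k·r_k inherits s_{k+1} = s_{k-1} − q_k·s_k, t_{k+1} = t_{k-1} − q_k·t_k, so r_k = a·s_k + b·t_k at every step:
  q = 2: r = 237, s = 1 − 2·0 = 1, t = 0 − 2·1 = -2  (check: 751·1 + 257·(-2) = 237)
  q = 1: r = 20, s = 0 − 1·1 = -1, t = 1 − 1·(-2) = 3  (check: 751·(-1) + 257·3 = 20)
  q = 11: r = 17, s = 1 − 11·(-1) = 12, t = -2 − 11·3 = -35  (check: 751·12 + 257·(-35) = 17)
  q = 1: r = 3, s = -1 − 1·12 = -13, t = 3 − 1·(-35) = 38  (check: 751·(-13) + 257·38 = 3)
  q = 5: r = 2, s = 12 − 5·(-13) = 77, t = -35 − 5·38 = -225  (check: 751·77 + 257·(-225) = 2)
  q = 1: r = 1, s = -13 − 1·77 = -90, t = 38 − 1·(-225) = 263  (check: 751·(-90) + 257·263 = 1)
The row with r = 1 (the gcd) gives the Bezout coefficients s = -90, t = 263.
Result: 751 · (-90) + 257 · (263) = 1.

gcd(751, 257) = 1; s = -90, t = 263 (check: 751·(-90) + 257·263 = 1).


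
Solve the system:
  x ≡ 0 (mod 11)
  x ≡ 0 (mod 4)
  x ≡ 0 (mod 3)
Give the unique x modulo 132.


Moduli 11, 4, 3 are pairwise coprime; by CRT there is a unique solution modulo M = 11 · 4 · 3 = 132.
Solve pairwise, accumulating the modulus:
  Start with x ≡ 0 (mod 11).
  Combine with x ≡ 0 (mod 4): since gcd(11, 4) = 1, we get a unique residue mod 44.
    Write x = 0 + 11·t and substitute into x ≡ 0 (mod 4): 11·t ≡ 0 − 0 = 0 (mod 4).
    Reduce coefficients mod 4: 3·t ≡ 0 (mod 4).
    The inverse of 3 mod 4 is 3 (since 3·3 = 9 = 2·4 + 1), so t ≡ 3·0 = 0 ≡ 0 (mod 4).
    Then x = 0 + 11·0 = 0, valid modulo lcm(11, 4) = 44: x ≡ 0 (mod 44).
  Combine with x ≡ 0 (mod 3): since gcd(44, 3) = 1, we get a unique residue mod 132.
    Write x = 0 + 44·t and substitute into x ≡ 0 (mod 3): 44·t ≡ 0 − 0 = 0 (mod 3).
    Reduce coefficients mod 3: 2·t ≡ 0 (mod 3).
    The inverse of 2 mod 3 is 2 (since 2·2 = 4 = 1·3 + 1), so t ≡ 2·0 = 0 ≡ 0 (mod 3).
    Then x = 0 + 44·0 = 0, valid modulo lcm(44, 3) = 132: x ≡ 0 (mod 132).
Verify: 0 mod 11 = 0 ✓, 0 mod 4 = 0 ✓, 0 mod 3 = 0 ✓.

x ≡ 0 (mod 132).


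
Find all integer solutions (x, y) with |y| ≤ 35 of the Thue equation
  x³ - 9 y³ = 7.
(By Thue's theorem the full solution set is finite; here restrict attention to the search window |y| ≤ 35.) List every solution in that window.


The equation is x³ - 9y³ = 7. For fixed y, x³ = 9·y³ + 7, so a solution requires the RHS to be a perfect cube.
Strategy: iterate y from -35 to 35, compute RHS = 9·y³ + 7, and check whether it is a (positive or negative) perfect cube.
Check small values of y:
  y = 0: RHS = 7 is not a perfect cube.
  y = 1: RHS = 16 is not a perfect cube.
  y = -1: RHS = -2 is not a perfect cube.
  y = 2: RHS = 79 is not a perfect cube.
  y = -2: RHS = -65 is not a perfect cube.
  y = 3: RHS = 250 is not a perfect cube.
  y = -3: RHS = -236 is not a perfect cube.
Continuing the search up to |y| = 35 finds no solutions either.
No (x, y) in the scanned range satisfies the equation.

No integer solutions with |y| ≤ 35.


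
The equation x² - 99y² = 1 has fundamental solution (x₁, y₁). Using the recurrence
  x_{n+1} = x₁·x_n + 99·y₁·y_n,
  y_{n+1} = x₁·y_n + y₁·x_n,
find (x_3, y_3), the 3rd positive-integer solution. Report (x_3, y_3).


Step 1: Find the fundamental solution (x₁, y₁) of x² - 99y² = 1.
  Expand √99 as a continued fraction. a₀ = ⌊√99⌋ = 9; iterate m_{k+1} = d_k·a_k − m_k, d_{k+1} = (99 − m_{k+1}²)/d_k, a_{k+1} = ⌊(a₀ + m_{k+1})/d_{k+1}⌋ (starting m₀ = 0, d₀ = 1), with convergents p_k = a_k·p_{k-1} + p_{k-2}, q_k = a_k·q_{k-1} + q_{k-2} (p₋₁ = 1, q₋₁ = 0):
  k = 0: a₀ = 9; p₀/q₀ = 9/1; p₀² − 99·q₀² = 81 − 99 = -18.
  k = 1: m = 9, d = 18, a = ⌊(9 + 9)/18⌋ = 1; p/q = (1·9 + 1)/(1·1 + 0) = 10/1; p² − 99·q² = 100 − 99 = 1.
  The first convergent with p² − 99·q² = 1 gives the fundamental solution (x₁, y₁) = (10, 1).
Step 2: Apply the recurrence (x_{n+1}, y_{n+1}) = (x₁x_n + 99y₁y_n, x₁y_n + y₁x_n) repeatedly.
  From (x_1, y_1) = (10, 1): x_2 = 10·10 + 99·1·1 = 199; y_2 = 10·1 + 1·10 = 20.
  From (x_2, y_2) = (199, 20): x_3 = 10·199 + 99·1·20 = 3970; y_3 = 10·20 + 1·199 = 399.
Step 3: Verify x_3² - 99·y_3² = 15760900 - 15760899 = 1 (should be 1). ✓

(x_1, y_1) = (10, 1); (x_3, y_3) = (3970, 399).


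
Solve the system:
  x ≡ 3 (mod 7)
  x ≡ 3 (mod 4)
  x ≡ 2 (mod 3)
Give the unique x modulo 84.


Moduli 7, 4, 3 are pairwise coprime; by CRT there is a unique solution modulo M = 7 · 4 · 3 = 84.
Solve pairwise, accumulating the modulus:
  Start with x ≡ 3 (mod 7).
  Combine with x ≡ 3 (mod 4): since gcd(7, 4) = 1, we get a unique residue mod 28.
    Write x = 3 + 7·t and substitute into x ≡ 3 (mod 4): 7·t ≡ 3 − 3 = 0 (mod 4).
    Reduce coefficients mod 4: 3·t ≡ 0 (mod 4).
    The inverse of 3 mod 4 is 3 (since 3·3 = 9 = 2·4 + 1), so t ≡ 3·0 = 0 ≡ 0 (mod 4).
    Then x = 3 + 7·0 = 3, valid modulo lcm(7, 4) = 28: x ≡ 3 (mod 28).
  Combine with x ≡ 2 (mod 3): since gcd(28, 3) = 1, we get a unique residue mod 84.
    Write x = 3 + 28·t and substitute into x ≡ 2 (mod 3): 28·t ≡ 2 − 3 = -1 (mod 3).
    Reduce coefficients mod 3: 1·t ≡ 2 (mod 3).
    So t ≡ 2 (mod 3).
    Then x = 3 + 28·2 = 59, valid modulo lcm(28, 3) = 84: x ≡ 59 (mod 84).
Verify: 59 mod 7 = 3 ✓, 59 mod 4 = 3 ✓, 59 mod 3 = 2 ✓.

x ≡ 59 (mod 84).


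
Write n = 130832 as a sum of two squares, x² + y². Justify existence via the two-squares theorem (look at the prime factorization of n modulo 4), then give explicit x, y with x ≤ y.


Step 1: Factor n = 130832 = 2^4 · 13 · 17 · 37.
Step 2: Check the mod-4 condition on each prime factor: 2 = 2 (special); 13 ≡ 1 (mod 4), exponent 1; 17 ≡ 1 (mod 4), exponent 1; 37 ≡ 1 (mod 4), exponent 1.
All primes ≡ 3 (mod 4) appear to even exponent (or don't appear), so by the two-squares theorem n IS expressible as a sum of two squares.
Step 3: Build a representation. Group n = k² · m with k = 4 and m = 13 · 17 · 37 = 8177 (a product of primes ≡ 1 (mod 4)); a representation of m scales to one of n via (k·x)² + (k·y)² = k²(x² + y²). Each prime p ≡ 1 (mod 4) is itself a sum of two squares; find a² by testing p − a² for a perfect square:
  13: 13 − 1² = 12, 13 − 2² = 9 = 3² ⇒ 13 = 2² + 3².
  17: 17 − 1² = 16 = 4² ⇒ 17 = 1² + 4².
  37: 37 − 1² = 36 = 6² ⇒ 37 = 1² + 6².
  Combine using the Brahmagupta–Fibonacci identity (a² + b²)(c² + d²) = (ac − bd)² + (ad + bc)² = (ac + bd)² + (ad − bc)²:
  13 · 17 = 221: from (2² + 3²)(1² + 4²), take (2·1 − 3·4, 2·4 + 3·1) = (2 − 12, 8 + 3) = (-10, 11); dropping signs (only squares matter) gives (10, 11); check 10² + 11² = 100 + 121 = 221 ✓.
  221 · 37 = 8177: from (10² + 11²)(1² + 6²), take (10·1 − 11·6, 10·6 + 11·1) = (10 − 66, 60 + 11) = (-56, 71); dropping signs (only squares matter) gives (56, 71); check 56² + 71² = 3136 + 5041 = 8177 ✓.
  Scale by k = 4: (4·56, 4·71) = (224, 284).
Step 4: Order so x ≤ y and verify: 224² + 284² = 50176 + 80656 = 130832 = n. ✓

n = 130832 = 224² + 284² (one valid representation with x ≤ y).


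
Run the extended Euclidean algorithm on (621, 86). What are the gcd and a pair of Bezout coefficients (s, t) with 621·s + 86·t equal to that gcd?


Euclidean algorithm on (621, 86) — divide until remainder is 0:
  621 = 7 · 86 + 19
  86 = 4 · 19 + 10
  19 = 1 · 10 + 9
  10 = 1 · 9 + 1
  9 = 9 · 1 + 0
gcd(621, 86) = 1.
Track Bezout coefficients alongside the remainders: start with r₀ = 621 = a·1 + b·0 (s = 1, t = 0) and r₁ = 86 = a·0 + b·1 (s = 0, t = 1); each new remainder r_{k+1} = r_{k-1} − q_k·r_k inherits s_{k+1} = s_{k-1} − q_k·s_k, t_{k+1} = t_{k-1} − q_k·t_k, so r_k = a·s_k + b·t_k at every step:
  q = 7: r = 19, s = 1 − 7·0 = 1, t = 0 − 7·1 = -7  (check: 621·1 + 86·(-7) = 19)
  q = 4: r = 10, s = 0 − 4·1 = -4, t = 1 − 4·(-7) = 29  (check: 621·(-4) + 86·29 = 10)
  q = 1: r = 9, s = 1 − 1·(-4) = 5, t = -7 − 1·29 = -36  (check: 621·5 + 86·(-36) = 9)
  q = 1: r = 1, s = -4 − 1·5 = -9, t = 29 − 1·(-36) = 65  (check: 621·(-9) + 86·65 = 1)
The row with r = 1 (the gcd) gives the Bezout coefficients s = -9, t = 65.
Result: 621 · (-9) + 86 · (65) = 1.

gcd(621, 86) = 1; s = -9, t = 65 (check: 621·(-9) + 86·65 = 1).


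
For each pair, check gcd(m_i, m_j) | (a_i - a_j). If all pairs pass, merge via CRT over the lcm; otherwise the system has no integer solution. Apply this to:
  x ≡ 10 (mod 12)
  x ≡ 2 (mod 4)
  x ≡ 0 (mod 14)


Moduli 12, 4, 14 are not pairwise coprime, so CRT works modulo lcm(m_i) when all pairwise compatibility conditions hold.
Pairwise compatibility: gcd(m_i, m_j) must divide a_i - a_j for every pair.
Merge one congruence at a time:
  Start: x ≡ 10 (mod 12).
  Combine with x ≡ 2 (mod 4): gcd(12, 4) = 4; 2 - 10 = -8, which IS divisible by 4, so compatible.
    Write x = 10 + 12·t and substitute into x ≡ 2 (mod 4): 12·t ≡ 2 − 10 = -8 (mod 4).
    Divide the congruence (and modulus) by g = 4: 3·t ≡ -2 (mod 1).
    Modulo 1 every t works; take t = 0.
    Then x = 10 + 12·0 = 10, valid modulo lcm(12, 4) = 12: x ≡ 10 (mod 12).
  Combine with x ≡ 0 (mod 14): gcd(12, 14) = 2; 0 - 10 = -10, which IS divisible by 2, so compatible.
    Write x = 10 + 12·t and substitute into x ≡ 0 (mod 14): 12·t ≡ 0 − 10 = -10 (mod 14).
    Divide the congruence (and modulus) by g = 2: 6·t ≡ -5 (mod 7).
    Reduce coefficients mod 7: 6·t ≡ 2 (mod 7).
    The inverse of 6 mod 7 is 6 (since 6·6 = 36 = 5·7 + 1), so t ≡ 6·2 = 12 ≡ 5 (mod 7).
    Then x = 10 + 12·5 = 70, valid modulo lcm(12, 14) = 84: x ≡ 70 (mod 84).
Verify: 70 mod 12 = 10, 70 mod 4 = 2, 70 mod 14 = 0.

x ≡ 70 (mod 84).


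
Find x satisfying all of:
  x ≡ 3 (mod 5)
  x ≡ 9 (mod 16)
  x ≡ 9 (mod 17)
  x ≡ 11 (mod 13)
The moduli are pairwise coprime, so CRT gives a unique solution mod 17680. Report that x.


Product of moduli M = 5 · 16 · 17 · 13 = 17680.
Merge one congruence at a time:
  Start: x ≡ 3 (mod 5).
  Combine with x ≡ 9 (mod 16); new modulus lcm = 80.
    Write x = 3 + 5·t and substitute into x ≡ 9 (mod 16): 5·t ≡ 9 − 3 = 6 (mod 16).
    The inverse of 5 mod 16 is 13 (since 5·13 = 65 = 4·16 + 1), so t ≡ 13·6 = 78 ≡ 14 (mod 16).
    Then x = 3 + 5·14 = 73, valid modulo lcm(5, 16) = 80: x ≡ 73 (mod 80).
  Combine with x ≡ 9 (mod 17); new modulus lcm = 1360.
    Write x = 73 + 80·t and substitute into x ≡ 9 (mod 17): 80·t ≡ 9 − 73 = -64 (mod 17).
    Reduce coefficients mod 17: 12·t ≡ 4 (mod 17).
    The inverse of 12 mod 17 is 10 (since 12·10 = 120 = 7·17 + 1), so t ≡ 10·4 = 40 ≡ 6 (mod 17).
    Then x = 73 + 80·6 = 553, valid modulo lcm(80, 17) = 1360: x ≡ 553 (mod 1360).
  Combine with x ≡ 11 (mod 13); new modulus lcm = 17680.
    Write x = 553 + 1360·t and substitute into x ≡ 11 (mod 13): 1360·t ≡ 11 − 553 = -542 (mod 13).
    Reduce coefficients mod 13: 8·t ≡ 4 (mod 13).
    The inverse of 8 mod 13 is 5 (since 8·5 = 40 = 3·13 + 1), so t ≡ 5·4 = 20 ≡ 7 (mod 13).
    Then x = 553 + 1360·7 = 10073, valid modulo lcm(1360, 13) = 17680: x ≡ 10073 (mod 17680).
Verify against each original: 10073 mod 5 = 3, 10073 mod 16 = 9, 10073 mod 17 = 9, 10073 mod 13 = 11.

x ≡ 10073 (mod 17680).


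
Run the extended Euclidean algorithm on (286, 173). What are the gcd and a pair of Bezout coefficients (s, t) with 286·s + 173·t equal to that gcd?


Euclidean algorithm on (286, 173) — divide until remainder is 0:
  286 = 1 · 173 + 113
  173 = 1 · 113 + 60
  113 = 1 · 60 + 53
  60 = 1 · 53 + 7
  53 = 7 · 7 + 4
  7 = 1 · 4 + 3
  4 = 1 · 3 + 1
  3 = 3 · 1 + 0
gcd(286, 173) = 1.
Track Bezout coefficients alongside the remainders: start with r₀ = 286 = a·1 + b·0 (s = 1, t = 0) and r₁ = 173 = a·0 + b·1 (s = 0, t = 1); each new remainder r_{k+1} = r_{k-1} − q_k·r_k inherits s_{k+1} = s_{k-1} − q_k·s_k, t_{k+1} = t_{k-1} − q_k·t_k, so r_k = a·s_k + b·t_k at every step:
  q = 1: r = 113, s = 1 − 1·0 = 1, t = 0 − 1·1 = -1  (check: 286·1 + 173·(-1) = 113)
  q = 1: r = 60, s = 0 − 1·1 = -1, t = 1 − 1·(-1) = 2  (check: 286·(-1) + 173·2 = 60)
  q = 1: r = 53, s = 1 − 1·(-1) = 2, t = -1 − 1·2 = -3  (check: 286·2 + 173·(-3) = 53)
  q = 1: r = 7, s = -1 − 1·2 = -3, t = 2 − 1·(-3) = 5  (check: 286·(-3) + 173·5 = 7)
  q = 7: r = 4, s = 2 − 7·(-3) = 23, t = -3 − 7·5 = -38  (check: 286·23 + 173·(-38) = 4)
  q = 1: r = 3, s = -3 − 1·23 = -26, t = 5 − 1·(-38) = 43  (check: 286·(-26) + 173·43 = 3)
  q = 1: r = 1, s = 23 − 1·(-26) = 49, t = -38 − 1·43 = -81  (check: 286·49 + 173·(-81) = 1)
The row with r = 1 (the gcd) gives the Bezout coefficients s = 49, t = -81.
Result: 286 · (49) + 173 · (-81) = 1.

gcd(286, 173) = 1; s = 49, t = -81 (check: 286·49 + 173·(-81) = 1).


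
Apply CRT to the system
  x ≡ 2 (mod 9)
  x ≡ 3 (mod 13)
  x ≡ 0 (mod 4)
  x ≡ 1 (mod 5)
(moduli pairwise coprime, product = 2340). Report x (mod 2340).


Product of moduli M = 9 · 13 · 4 · 5 = 2340.
Merge one congruence at a time:
  Start: x ≡ 2 (mod 9).
  Combine with x ≡ 3 (mod 13); new modulus lcm = 117.
    Write x = 2 + 9·t and substitute into x ≡ 3 (mod 13): 9·t ≡ 3 − 2 = 1 (mod 13).
    The inverse of 9 mod 13 is 3 (since 9·3 = 27 = 2·13 + 1), so t ≡ 3·1 = 3 ≡ 3 (mod 13).
    Then x = 2 + 9·3 = 29, valid modulo lcm(9, 13) = 117: x ≡ 29 (mod 117).
  Combine with x ≡ 0 (mod 4); new modulus lcm = 468.
    Write x = 29 + 117·t and substitute into x ≡ 0 (mod 4): 117·t ≡ 0 − 29 = -29 (mod 4).
    Reduce coefficients mod 4: 1·t ≡ 3 (mod 4).
    So t ≡ 3 (mod 4).
    Then x = 29 + 117·3 = 380, valid modulo lcm(117, 4) = 468: x ≡ 380 (mod 468).
  Combine with x ≡ 1 (mod 5); new modulus lcm = 2340.
    Write x = 380 + 468·t and substitute into x ≡ 1 (mod 5): 468·t ≡ 1 − 380 = -379 (mod 5).
    Reduce coefficients mod 5: 3·t ≡ 1 (mod 5).
    The inverse of 3 mod 5 is 2 (since 3·2 = 6 = 1·5 + 1), so t ≡ 2·1 = 2 ≡ 2 (mod 5).
    Then x = 380 + 468·2 = 1316, valid modulo lcm(468, 5) = 2340: x ≡ 1316 (mod 2340).
Verify against each original: 1316 mod 9 = 2, 1316 mod 13 = 3, 1316 mod 4 = 0, 1316 mod 5 = 1.

x ≡ 1316 (mod 2340).


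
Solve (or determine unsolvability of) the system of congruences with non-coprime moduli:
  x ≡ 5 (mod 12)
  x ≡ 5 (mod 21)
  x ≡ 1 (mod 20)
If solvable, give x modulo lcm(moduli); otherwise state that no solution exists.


Moduli 12, 21, 20 are not pairwise coprime, so CRT works modulo lcm(m_i) when all pairwise compatibility conditions hold.
Pairwise compatibility: gcd(m_i, m_j) must divide a_i - a_j for every pair.
Merge one congruence at a time:
  Start: x ≡ 5 (mod 12).
  Combine with x ≡ 5 (mod 21): gcd(12, 21) = 3; 5 - 5 = 0, which IS divisible by 3, so compatible.
    Write x = 5 + 12·t and substitute into x ≡ 5 (mod 21): 12·t ≡ 5 − 5 = 0 (mod 21).
    Divide the congruence (and modulus) by g = 3: 4·t ≡ 0 (mod 7).
    The inverse of 4 mod 7 is 2 (since 4·2 = 8 = 1·7 + 1), so t ≡ 2·0 = 0 ≡ 0 (mod 7).
    Then x = 5 + 12·0 = 5, valid modulo lcm(12, 21) = 84: x ≡ 5 (mod 84).
  Combine with x ≡ 1 (mod 20): gcd(84, 20) = 4; 1 - 5 = -4, which IS divisible by 4, so compatible.
    Write x = 5 + 84·t and substitute into x ≡ 1 (mod 20): 84·t ≡ 1 − 5 = -4 (mod 20).
    Divide the congruence (and modulus) by g = 4: 21·t ≡ -1 (mod 5).
    Reduce coefficients mod 5: 1·t ≡ 4 (mod 5).
    So t ≡ 4 (mod 5).
    Then x = 5 + 84·4 = 341, valid modulo lcm(84, 20) = 420: x ≡ 341 (mod 420).
Verify: 341 mod 12 = 5, 341 mod 21 = 5, 341 mod 20 = 1.

x ≡ 341 (mod 420).


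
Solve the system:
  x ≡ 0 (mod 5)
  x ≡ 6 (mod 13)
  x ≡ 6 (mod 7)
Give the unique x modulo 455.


Moduli 5, 13, 7 are pairwise coprime; by CRT there is a unique solution modulo M = 5 · 13 · 7 = 455.
Solve pairwise, accumulating the modulus:
  Start with x ≡ 0 (mod 5).
  Combine with x ≡ 6 (mod 13): since gcd(5, 13) = 1, we get a unique residue mod 65.
    Write x = 0 + 5·t and substitute into x ≡ 6 (mod 13): 5·t ≡ 6 − 0 = 6 (mod 13).
    The inverse of 5 mod 13 is 8 (since 5·8 = 40 = 3·13 + 1), so t ≡ 8·6 = 48 ≡ 9 (mod 13).
    Then x = 0 + 5·9 = 45, valid modulo lcm(5, 13) = 65: x ≡ 45 (mod 65).
  Combine with x ≡ 6 (mod 7): since gcd(65, 7) = 1, we get a unique residue mod 455.
    Write x = 45 + 65·t and substitute into x ≡ 6 (mod 7): 65·t ≡ 6 − 45 = -39 (mod 7).
    Reduce coefficients mod 7: 2·t ≡ 3 (mod 7).
    The inverse of 2 mod 7 is 4 (since 2·4 = 8 = 1·7 + 1), so t ≡ 4·3 = 12 ≡ 5 (mod 7).
    Then x = 45 + 65·5 = 370, valid modulo lcm(65, 7) = 455: x ≡ 370 (mod 455).
Verify: 370 mod 5 = 0 ✓, 370 mod 13 = 6 ✓, 370 mod 7 = 6 ✓.

x ≡ 370 (mod 455).


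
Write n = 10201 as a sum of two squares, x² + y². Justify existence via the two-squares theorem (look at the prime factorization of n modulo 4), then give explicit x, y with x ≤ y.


Step 1: Factor n = 10201 = 101^2.
Step 2: Check the mod-4 condition on each prime factor: 101 ≡ 1 (mod 4), exponent 2.
All primes ≡ 3 (mod 4) appear to even exponent (or don't appear), so by the two-squares theorem n IS expressible as a sum of two squares.
Step 3: Build a representation. Here n = 101 · 101 is a product of primes ≡ 1 (mod 4). Each prime p ≡ 1 (mod 4) is itself a sum of two squares; find a² by testing p − a² for a perfect square:
  101: 101 − 1² = 100 = 10² ⇒ 101 = 1² + 10².
  Combine using the Brahmagupta–Fibonacci identity (a² + b²)(c² + d²) = (ac − bd)² + (ad + bc)² = (ac + bd)² + (ad − bc)²:
  101 · 101 = 10201: from (1² + 10²)(1² + 10²), take (1·1 − 10·10, 1·10 + 10·1) = (1 − 100, 10 + 10) = (-99, 20); dropping signs (only squares matter) gives (99, 20); check 99² + 20² = 9801 + 400 = 10201 ✓.
Step 4: Order so x ≤ y and verify: 20² + 99² = 400 + 9801 = 10201 = n. ✓

n = 10201 = 20² + 99² (one valid representation with x ≤ y).


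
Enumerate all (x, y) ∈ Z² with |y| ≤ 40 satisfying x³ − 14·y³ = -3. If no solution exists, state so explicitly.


The equation is x³ - 14y³ = -3. For fixed y, x³ = 14·y³ − 3, so a solution requires the RHS to be a perfect cube.
Strategy: iterate y from -40 to 40, compute RHS = 14·y³ − 3, and check whether it is a (positive or negative) perfect cube.
Check small values of y:
  y = 0: RHS = -3 is not a perfect cube.
  y = 1: RHS = 11 is not a perfect cube.
  y = -1: RHS = -17 is not a perfect cube.
  y = 2: RHS = 109 is not a perfect cube.
  y = -2: RHS = -115 is not a perfect cube.
  y = 3: RHS = 375 is not a perfect cube.
  y = -3: RHS = -381 is not a perfect cube.
Continuing the search up to |y| = 40 finds no solutions either.
No (x, y) in the scanned range satisfies the equation.

No integer solutions with |y| ≤ 40.


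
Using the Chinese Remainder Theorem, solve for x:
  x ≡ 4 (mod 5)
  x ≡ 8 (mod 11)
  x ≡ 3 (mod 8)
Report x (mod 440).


Moduli 5, 11, 8 are pairwise coprime; by CRT there is a unique solution modulo M = 5 · 11 · 8 = 440.
Solve pairwise, accumulating the modulus:
  Start with x ≡ 4 (mod 5).
  Combine with x ≡ 8 (mod 11): since gcd(5, 11) = 1, we get a unique residue mod 55.
    Write x = 4 + 5·t and substitute into x ≡ 8 (mod 11): 5·t ≡ 8 − 4 = 4 (mod 11).
    The inverse of 5 mod 11 is 9 (since 5·9 = 45 = 4·11 + 1), so t ≡ 9·4 = 36 ≡ 3 (mod 11).
    Then x = 4 + 5·3 = 19, valid modulo lcm(5, 11) = 55: x ≡ 19 (mod 55).
  Combine with x ≡ 3 (mod 8): since gcd(55, 8) = 1, we get a unique residue mod 440.
    Write x = 19 + 55·t and substitute into x ≡ 3 (mod 8): 55·t ≡ 3 − 19 = -16 (mod 8).
    Reduce coefficients mod 8: 7·t ≡ 0 (mod 8).
    The inverse of 7 mod 8 is 7 (since 7·7 = 49 = 6·8 + 1), so t ≡ 7·0 = 0 ≡ 0 (mod 8).
    Then x = 19 + 55·0 = 19, valid modulo lcm(55, 8) = 440: x ≡ 19 (mod 440).
Verify: 19 mod 5 = 4 ✓, 19 mod 11 = 8 ✓, 19 mod 8 = 3 ✓.

x ≡ 19 (mod 440).


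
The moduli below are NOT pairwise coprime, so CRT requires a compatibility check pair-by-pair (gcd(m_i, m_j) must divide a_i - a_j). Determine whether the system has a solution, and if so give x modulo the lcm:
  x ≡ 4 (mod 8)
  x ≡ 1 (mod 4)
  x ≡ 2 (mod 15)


Moduli 8, 4, 15 are not pairwise coprime, so CRT works modulo lcm(m_i) when all pairwise compatibility conditions hold.
Pairwise compatibility: gcd(m_i, m_j) must divide a_i - a_j for every pair.
Merge one congruence at a time:
  Start: x ≡ 4 (mod 8).
  Combine with x ≡ 1 (mod 4): gcd(8, 4) = 4, and 1 - 4 = -3 is NOT divisible by 4.
    ⇒ system is inconsistent (no integer solution).

No solution (the system is inconsistent).


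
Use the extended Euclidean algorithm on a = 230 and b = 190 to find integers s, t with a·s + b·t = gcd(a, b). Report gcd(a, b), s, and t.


Euclidean algorithm on (230, 190) — divide until remainder is 0:
  230 = 1 · 190 + 40
  190 = 4 · 40 + 30
  40 = 1 · 30 + 10
  30 = 3 · 10 + 0
gcd(230, 190) = 10.
Track Bezout coefficients alongside the remainders: start with r₀ = 230 = a·1 + b·0 (s = 1, t = 0) and r₁ = 190 = a·0 + b·1 (s = 0, t = 1); each new remainder r_{k+1} = r_{k-1} − q_k·r_k inherits s_{k+1} = s_{k-1} − q_k·s_k, t_{k+1} = t_{k-1} − q_k·t_k, so r_k = a·s_k + b·t_k at every step:
  q = 1: r = 40, s = 1 − 1·0 = 1, t = 0 − 1·1 = -1  (check: 230·1 + 190·(-1) = 40)
  q = 4: r = 30, s = 0 − 4·1 = -4, t = 1 − 4·(-1) = 5  (check: 230·(-4) + 190·5 = 30)
  q = 1: r = 10, s = 1 − 1·(-4) = 5, t = -1 − 1·5 = -6  (check: 230·5 + 190·(-6) = 10)
The row with r = 10 (the gcd) gives the Bezout coefficients s = 5, t = -6.
Result: 230 · (5) + 190 · (-6) = 10.

gcd(230, 190) = 10; s = 5, t = -6 (check: 230·5 + 190·(-6) = 10).


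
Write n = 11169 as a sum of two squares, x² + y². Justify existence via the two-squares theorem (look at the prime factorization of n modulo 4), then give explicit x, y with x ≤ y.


Step 1: Factor n = 11169 = 3^2 · 17 · 73.
Step 2: Check the mod-4 condition on each prime factor: 3 ≡ 3 (mod 4), exponent 2 (must be even); 17 ≡ 1 (mod 4), exponent 1; 73 ≡ 1 (mod 4), exponent 1.
All primes ≡ 3 (mod 4) appear to even exponent (or don't appear), so by the two-squares theorem n IS expressible as a sum of two squares.
Step 3: Build a representation. Group n = k² · m with k = 3 and m = 17 · 73 = 1241 (a product of primes ≡ 1 (mod 4)); a representation of m scales to one of n via (k·x)² + (k·y)² = k²(x² + y²). Each prime p ≡ 1 (mod 4) is itself a sum of two squares; find a² by testing p − a² for a perfect square:
  17: 17 − 1² = 16 = 4² ⇒ 17 = 1² + 4².
  73: 73 − 1² = 72, 73 − 2² = 69, 73 − 3² = 64 = 8² ⇒ 73 = 3² + 8².
  Combine using the Brahmagupta–Fibonacci identity (a² + b²)(c² + d²) = (ac − bd)² + (ad + bc)² = (ac + bd)² + (ad − bc)²:
  17 · 73 = 1241: from (1² + 4²)(3² + 8²), take (1·3 − 4·8, 1·8 + 4·3) = (3 − 32, 8 + 12) = (-29, 20); dropping signs (only squares matter) gives (29, 20); check 29² + 20² = 841 + 400 = 1241 ✓.
  Scale by k = 3: (3·29, 3·20) = (87, 60).
Step 4: Order so x ≤ y and verify: 60² + 87² = 3600 + 7569 = 11169 = n. ✓

n = 11169 = 60² + 87² (one valid representation with x ≤ y).


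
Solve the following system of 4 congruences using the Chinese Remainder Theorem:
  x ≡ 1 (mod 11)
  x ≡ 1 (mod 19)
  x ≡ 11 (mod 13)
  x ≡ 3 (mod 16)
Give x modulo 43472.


Product of moduli M = 11 · 19 · 13 · 16 = 43472.
Merge one congruence at a time:
  Start: x ≡ 1 (mod 11).
  Combine with x ≡ 1 (mod 19); new modulus lcm = 209.
    Write x = 1 + 11·t and substitute into x ≡ 1 (mod 19): 11·t ≡ 1 − 1 = 0 (mod 19).
    The inverse of 11 mod 19 is 7 (since 11·7 = 77 = 4·19 + 1), so t ≡ 7·0 = 0 ≡ 0 (mod 19).
    Then x = 1 + 11·0 = 1, valid modulo lcm(11, 19) = 209: x ≡ 1 (mod 209).
  Combine with x ≡ 11 (mod 13); new modulus lcm = 2717.
    Write x = 1 + 209·t and substitute into x ≡ 11 (mod 13): 209·t ≡ 11 − 1 = 10 (mod 13).
    Reduce coefficients mod 13: 1·t ≡ 10 (mod 13).
    So t ≡ 10 (mod 13).
    Then x = 1 + 209·10 = 2091, valid modulo lcm(209, 13) = 2717: x ≡ 2091 (mod 2717).
  Combine with x ≡ 3 (mod 16); new modulus lcm = 43472.
    Write x = 2091 + 2717·t and substitute into x ≡ 3 (mod 16): 2717·t ≡ 3 − 2091 = -2088 (mod 16).
    Reduce coefficients mod 16: 13·t ≡ 8 (mod 16).
    The inverse of 13 mod 16 is 5 (since 13·5 = 65 = 4·16 + 1), so t ≡ 5·8 = 40 ≡ 8 (mod 16).
    Then x = 2091 + 2717·8 = 23827, valid modulo lcm(2717, 16) = 43472: x ≡ 23827 (mod 43472).
Verify against each original: 23827 mod 11 = 1, 23827 mod 19 = 1, 23827 mod 13 = 11, 23827 mod 16 = 3.

x ≡ 23827 (mod 43472).


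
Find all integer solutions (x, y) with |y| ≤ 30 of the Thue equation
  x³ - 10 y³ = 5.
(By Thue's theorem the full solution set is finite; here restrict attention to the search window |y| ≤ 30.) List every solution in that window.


The equation is x³ - 10y³ = 5. For fixed y, x³ = 10·y³ + 5, so a solution requires the RHS to be a perfect cube.
Strategy: iterate y from -30 to 30, compute RHS = 10·y³ + 5, and check whether it is a (positive or negative) perfect cube.
Check small values of y:
  y = 0: RHS = 5 is not a perfect cube.
  y = 1: RHS = 15 is not a perfect cube.
  y = -1: RHS = -5 is not a perfect cube.
  y = 2: RHS = 85 is not a perfect cube.
  y = -2: RHS = -75 is not a perfect cube.
  y = 3: RHS = 275 is not a perfect cube.
  y = -3: RHS = -265 is not a perfect cube.
Continuing the search up to |y| = 30 finds no solutions either.
No (x, y) in the scanned range satisfies the equation.

No integer solutions with |y| ≤ 30.


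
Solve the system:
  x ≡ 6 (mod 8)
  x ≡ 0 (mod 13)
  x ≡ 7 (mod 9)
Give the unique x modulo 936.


Moduli 8, 13, 9 are pairwise coprime; by CRT there is a unique solution modulo M = 8 · 13 · 9 = 936.
Solve pairwise, accumulating the modulus:
  Start with x ≡ 6 (mod 8).
  Combine with x ≡ 0 (mod 13): since gcd(8, 13) = 1, we get a unique residue mod 104.
    Write x = 6 + 8·t and substitute into x ≡ 0 (mod 13): 8·t ≡ 0 − 6 = -6 (mod 13).
    Reduce coefficients mod 13: 8·t ≡ 7 (mod 13).
    The inverse of 8 mod 13 is 5 (since 8·5 = 40 = 3·13 + 1), so t ≡ 5·7 = 35 ≡ 9 (mod 13).
    Then x = 6 + 8·9 = 78, valid modulo lcm(8, 13) = 104: x ≡ 78 (mod 104).
  Combine with x ≡ 7 (mod 9): since gcd(104, 9) = 1, we get a unique residue mod 936.
    Write x = 78 + 104·t and substitute into x ≡ 7 (mod 9): 104·t ≡ 7 − 78 = -71 (mod 9).
    Reduce coefficients mod 9: 5·t ≡ 1 (mod 9).
    The inverse of 5 mod 9 is 2 (since 5·2 = 10 = 1·9 + 1), so t ≡ 2·1 = 2 ≡ 2 (mod 9).
    Then x = 78 + 104·2 = 286, valid modulo lcm(104, 9) = 936: x ≡ 286 (mod 936).
Verify: 286 mod 8 = 6 ✓, 286 mod 13 = 0 ✓, 286 mod 9 = 7 ✓.

x ≡ 286 (mod 936).


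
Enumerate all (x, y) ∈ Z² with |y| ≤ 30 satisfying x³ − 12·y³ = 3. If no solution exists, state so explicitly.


The equation is x³ - 12y³ = 3. For fixed y, x³ = 12·y³ + 3, so a solution requires the RHS to be a perfect cube.
Strategy: iterate y from -30 to 30, compute RHS = 12·y³ + 3, and check whether it is a (positive or negative) perfect cube.
Check small values of y:
  y = 0: RHS = 3 is not a perfect cube.
  y = 1: RHS = 15 is not a perfect cube.
  y = -1: RHS = -9 is not a perfect cube.
  y = 2: RHS = 99 is not a perfect cube.
  y = -2: RHS = -93 is not a perfect cube.
  y = 3: RHS = 327 is not a perfect cube.
  y = -3: RHS = -321 is not a perfect cube.
Continuing the search up to |y| = 30 finds no solutions either.
No (x, y) in the scanned range satisfies the equation.

No integer solutions with |y| ≤ 30.


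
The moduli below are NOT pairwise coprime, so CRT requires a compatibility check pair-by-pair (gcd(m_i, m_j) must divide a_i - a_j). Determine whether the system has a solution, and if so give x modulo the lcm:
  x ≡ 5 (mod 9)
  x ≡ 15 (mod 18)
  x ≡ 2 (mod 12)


Moduli 9, 18, 12 are not pairwise coprime, so CRT works modulo lcm(m_i) when all pairwise compatibility conditions hold.
Pairwise compatibility: gcd(m_i, m_j) must divide a_i - a_j for every pair.
Merge one congruence at a time:
  Start: x ≡ 5 (mod 9).
  Combine with x ≡ 15 (mod 18): gcd(9, 18) = 9, and 15 - 5 = 10 is NOT divisible by 9.
    ⇒ system is inconsistent (no integer solution).

No solution (the system is inconsistent).


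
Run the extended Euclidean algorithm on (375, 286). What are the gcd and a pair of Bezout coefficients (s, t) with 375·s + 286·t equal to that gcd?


Euclidean algorithm on (375, 286) — divide until remainder is 0:
  375 = 1 · 286 + 89
  286 = 3 · 89 + 19
  89 = 4 · 19 + 13
  19 = 1 · 13 + 6
  13 = 2 · 6 + 1
  6 = 6 · 1 + 0
gcd(375, 286) = 1.
Track Bezout coefficients alongside the remainders: start with r₀ = 375 = a·1 + b·0 (s = 1, t = 0) and r₁ = 286 = a·0 + b·1 (s = 0, t = 1); each new remainder r_{k+1} = r_{k-1} − q_k·r_k inherits s_{k+1} = s_{k-1} − q_k·s_k, t_{k+1} = t_{k-1} − q_k·t_k, so r_k = a·s_k + b·t_k at every step:
  q = 1: r = 89, s = 1 − 1·0 = 1, t = 0 − 1·1 = -1  (check: 375·1 + 286·(-1) = 89)
  q = 3: r = 19, s = 0 − 3·1 = -3, t = 1 − 3·(-1) = 4  (check: 375·(-3) + 286·4 = 19)
  q = 4: r = 13, s = 1 − 4·(-3) = 13, t = -1 − 4·4 = -17  (check: 375·13 + 286·(-17) = 13)
  q = 1: r = 6, s = -3 − 1·13 = -16, t = 4 − 1·(-17) = 21  (check: 375·(-16) + 286·21 = 6)
  q = 2: r = 1, s = 13 − 2·(-16) = 45, t = -17 − 2·21 = -59  (check: 375·45 + 286·(-59) = 1)
The row with r = 1 (the gcd) gives the Bezout coefficients s = 45, t = -59.
Result: 375 · (45) + 286 · (-59) = 1.

gcd(375, 286) = 1; s = 45, t = -59 (check: 375·45 + 286·(-59) = 1).


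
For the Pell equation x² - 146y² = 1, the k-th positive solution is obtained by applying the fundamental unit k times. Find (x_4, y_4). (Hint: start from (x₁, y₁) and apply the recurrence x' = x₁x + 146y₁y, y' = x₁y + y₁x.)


Step 1: Find the fundamental solution (x₁, y₁) of x² - 146y² = 1.
  Expand √146 as a continued fraction. a₀ = ⌊√146⌋ = 12; iterate m_{k+1} = d_k·a_k − m_k, d_{k+1} = (146 − m_{k+1}²)/d_k, a_{k+1} = ⌊(a₀ + m_{k+1})/d_{k+1}⌋ (starting m₀ = 0, d₀ = 1), with convergents p_k = a_k·p_{k-1} + p_{k-2}, q_k = a_k·q_{k-1} + q_{k-2} (p₋₁ = 1, q₋₁ = 0):
  k = 0: a₀ = 12; p₀/q₀ = 12/1; p₀² − 146·q₀² = 144 − 146 = -2.
  k = 1: m = 12, d = 2, a = ⌊(12 + 12)/2⌋ = 12; p/q = (12·12 + 1)/(12·1 + 0) = 145/12; p² − 146·q² = 21025 − 21024 = 1.
  The first convergent with p² − 146·q² = 1 gives the fundamental solution (x₁, y₁) = (145, 12).
Step 2: Apply the recurrence (x_{n+1}, y_{n+1}) = (x₁x_n + 146y₁y_n, x₁y_n + y₁x_n) repeatedly.
  From (x_1, y_1) = (145, 12): x_2 = 145·145 + 146·12·12 = 42049; y_2 = 145·12 + 12·145 = 3480.
  From (x_2, y_2) = (42049, 3480): x_3 = 145·42049 + 146·12·3480 = 12194065; y_3 = 145·3480 + 12·42049 = 1009188.
  From (x_3, y_3) = (12194065, 1009188): x_4 = 145·12194065 + 146·12·1009188 = 3536236801; y_4 = 145·1009188 + 12·12194065 = 292661040.
Step 3: Verify x_4² - 146·y_4² = 12504970712746713601 - 12504970712746713600 = 1 (should be 1). ✓

(x_1, y_1) = (145, 12); (x_4, y_4) = (3536236801, 292661040).


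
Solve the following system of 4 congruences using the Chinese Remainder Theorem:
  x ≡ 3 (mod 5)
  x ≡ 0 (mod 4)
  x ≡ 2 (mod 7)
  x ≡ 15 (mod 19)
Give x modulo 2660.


Product of moduli M = 5 · 4 · 7 · 19 = 2660.
Merge one congruence at a time:
  Start: x ≡ 3 (mod 5).
  Combine with x ≡ 0 (mod 4); new modulus lcm = 20.
    Write x = 3 + 5·t and substitute into x ≡ 0 (mod 4): 5·t ≡ 0 − 3 = -3 (mod 4).
    Reduce coefficients mod 4: 1·t ≡ 1 (mod 4).
    So t ≡ 1 (mod 4).
    Then x = 3 + 5·1 = 8, valid modulo lcm(5, 4) = 20: x ≡ 8 (mod 20).
  Combine with x ≡ 2 (mod 7); new modulus lcm = 140.
    Write x = 8 + 20·t and substitute into x ≡ 2 (mod 7): 20·t ≡ 2 − 8 = -6 (mod 7).
    Reduce coefficients mod 7: 6·t ≡ 1 (mod 7).
    The inverse of 6 mod 7 is 6 (since 6·6 = 36 = 5·7 + 1), so t ≡ 6·1 = 6 ≡ 6 (mod 7).
    Then x = 8 + 20·6 = 128, valid modulo lcm(20, 7) = 140: x ≡ 128 (mod 140).
  Combine with x ≡ 15 (mod 19); new modulus lcm = 2660.
    Write x = 128 + 140·t and substitute into x ≡ 15 (mod 19): 140·t ≡ 15 − 128 = -113 (mod 19).
    Reduce coefficients mod 19: 7·t ≡ 1 (mod 19).
    The inverse of 7 mod 19 is 11 (since 7·11 = 77 = 4·19 + 1), so t ≡ 11·1 = 11 ≡ 11 (mod 19).
    Then x = 128 + 140·11 = 1668, valid modulo lcm(140, 19) = 2660: x ≡ 1668 (mod 2660).
Verify against each original: 1668 mod 5 = 3, 1668 mod 4 = 0, 1668 mod 7 = 2, 1668 mod 19 = 15.

x ≡ 1668 (mod 2660).


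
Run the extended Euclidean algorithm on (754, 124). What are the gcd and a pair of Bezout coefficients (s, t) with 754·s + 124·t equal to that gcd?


Euclidean algorithm on (754, 124) — divide until remainder is 0:
  754 = 6 · 124 + 10
  124 = 12 · 10 + 4
  10 = 2 · 4 + 2
  4 = 2 · 2 + 0
gcd(754, 124) = 2.
Track Bezout coefficients alongside the remainders: start with r₀ = 754 = a·1 + b·0 (s = 1, t = 0) and r₁ = 124 = a·0 + b·1 (s = 0, t = 1); each new remainder r_{k+1} = r_{k-1} − q_k·r_k inherits s_{k+1} = s_{k-1} − q_k·s_k, t_{k+1} = t_{k-1} − q_k·t_k, so r_k = a·s_k + b·t_k at every step:
  q = 6: r = 10, s = 1 − 6·0 = 1, t = 0 − 6·1 = -6  (check: 754·1 + 124·(-6) = 10)
  q = 12: r = 4, s = 0 − 12·1 = -12, t = 1 − 12·(-6) = 73  (check: 754·(-12) + 124·73 = 4)
  q = 2: r = 2, s = 1 − 2·(-12) = 25, t = -6 − 2·73 = -152  (check: 754·25 + 124·(-152) = 2)
The row with r = 2 (the gcd) gives the Bezout coefficients s = 25, t = -152.
Result: 754 · (25) + 124 · (-152) = 2.

gcd(754, 124) = 2; s = 25, t = -152 (check: 754·25 + 124·(-152) = 2).


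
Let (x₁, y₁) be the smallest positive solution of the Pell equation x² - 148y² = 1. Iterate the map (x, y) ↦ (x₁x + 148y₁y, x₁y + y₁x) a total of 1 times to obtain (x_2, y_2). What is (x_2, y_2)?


Step 1: Find the fundamental solution (x₁, y₁) of x² - 148y² = 1.
  Expand √148 as a continued fraction. a₀ = ⌊√148⌋ = 12; iterate m_{k+1} = d_k·a_k − m_k, d_{k+1} = (148 − m_{k+1}²)/d_k, a_{k+1} = ⌊(a₀ + m_{k+1})/d_{k+1}⌋ (starting m₀ = 0, d₀ = 1), with convergents p_k = a_k·p_{k-1} + p_{k-2}, q_k = a_k·q_{k-1} + q_{k-2} (p₋₁ = 1, q₋₁ = 0):
  k = 0: a₀ = 12; p₀/q₀ = 12/1; p₀² − 148·q₀² = 144 − 148 = -4.
  k = 1: m = 12, d = 4, a = ⌊(12 + 12)/4⌋ = 6; p/q = (6·12 + 1)/(6·1 + 0) = 73/6; p² − 148·q² = 5329 − 5328 = 1.
  The first convergent with p² − 148·q² = 1 gives the fundamental solution (x₁, y₁) = (73, 6).
Step 2: Apply the recurrence (x_{n+1}, y_{n+1}) = (x₁x_n + 148y₁y_n, x₁y_n + y₁x_n) repeatedly.
  From (x_1, y_1) = (73, 6): x_2 = 73·73 + 148·6·6 = 10657; y_2 = 73·6 + 6·73 = 876.
Step 3: Verify x_2² - 148·y_2² = 113571649 - 113571648 = 1 (should be 1). ✓

(x_1, y_1) = (73, 6); (x_2, y_2) = (10657, 876).
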